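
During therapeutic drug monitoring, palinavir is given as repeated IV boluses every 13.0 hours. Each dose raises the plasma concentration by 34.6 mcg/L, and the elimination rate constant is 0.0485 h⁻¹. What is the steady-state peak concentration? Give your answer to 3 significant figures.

Fraction remaining after one interval: e^(−kτ) = e^(−0.04850 × 13.0) = 0.5323
R = 1 / (1 − 0.5323) = 2.138
Css,max = 34.6 × 2.138 ≈ 74.0 mcg/L

74.0 mcg/L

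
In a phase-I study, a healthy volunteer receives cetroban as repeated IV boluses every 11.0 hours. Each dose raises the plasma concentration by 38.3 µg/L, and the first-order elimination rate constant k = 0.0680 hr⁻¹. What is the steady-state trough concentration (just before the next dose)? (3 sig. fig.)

34.4 µg/L

Fraction remaining after one interval: e^(−kτ) = e^(−0.06800 × 11.0) = 0.4733
R = 1 / (1 − 0.4733) = 1.899
Css,max = 38.3 × 1.899 = 72.72 µg/L
Css,min = Css,max × e^(−kτ) = 72.72 × 0.4733 ≈ 34.4 µg/L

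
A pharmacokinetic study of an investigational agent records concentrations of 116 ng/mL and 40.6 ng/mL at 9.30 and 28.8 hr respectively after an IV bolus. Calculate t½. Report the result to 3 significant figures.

k = ln(C₁/C₂) / (t₂ − t₁) = ln(116/40.6) / (28.8 − 9.30)
  = 1.050 / 19.50 = 0.05384 hr⁻¹
t½ = ln 2 / k = ln 2 / 0.05384 ≈ 12.9 hours

12.9 hours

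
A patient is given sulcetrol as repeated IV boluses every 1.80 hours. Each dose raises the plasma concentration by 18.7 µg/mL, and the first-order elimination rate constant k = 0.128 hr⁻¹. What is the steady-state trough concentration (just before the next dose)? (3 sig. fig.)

72.2 µg/mL

Fraction remaining after one interval: e^(−kτ) = e^(−0.1280 × 1.80) = 0.7942
R = 1 / (1 − 0.7942) = 4.859
Css,max = 18.7 × 4.859 = 90.87 µg/mL
Css,min = Css,max × e^(−kτ) = 90.87 × 0.7942 ≈ 72.2 µg/mL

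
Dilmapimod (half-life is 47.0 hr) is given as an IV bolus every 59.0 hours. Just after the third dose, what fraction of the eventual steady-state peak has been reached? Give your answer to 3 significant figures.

k = ln 2 / 47.0 = 0.01475 hr⁻¹
f_n = 1 − e^(−nkτ) = 1 − e^(−3 × 0.01475 × 59.0) = 1 − e^(−2.610) = 1 − 0.07351 ≈ 0.926

0.926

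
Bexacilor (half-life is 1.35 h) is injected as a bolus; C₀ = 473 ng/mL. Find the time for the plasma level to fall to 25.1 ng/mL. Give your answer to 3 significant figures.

5.72 hours

k = ln 2 / 1.35 = 0.5134 h⁻¹
C(t) = C₀ e^(−kt)  ⇒  t = ln(C₀/C) / k
t = ln(473/25.1) / 0.5134 = 2.936 / 0.5134 ≈ 5.72 hours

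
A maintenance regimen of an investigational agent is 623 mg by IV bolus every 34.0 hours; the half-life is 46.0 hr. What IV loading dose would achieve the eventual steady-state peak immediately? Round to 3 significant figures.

1550 mg

k = ln 2 / 46.0 = 0.01507 hr⁻¹
Accumulation ratio R = 1 / (1 − e^(−kτ)) = 1 / (1 − e^(−0.01507×34.0)) = 1 / (1 − 0.5991) = 2.494
Loading dose = maintenance dose × R = 623 × 2.494 ≈ 1550 mg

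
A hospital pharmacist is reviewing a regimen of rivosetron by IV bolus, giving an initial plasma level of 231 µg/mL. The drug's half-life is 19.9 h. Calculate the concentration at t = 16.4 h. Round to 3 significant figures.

130 µg/mL

k = ln 2 / 19.9 = 0.03483 h⁻¹
16.4 h is 0.8241 half-lives, so C = 231 × (1/2)^0.8241 = 231 × 0.5648 ≈ 130 µg/mL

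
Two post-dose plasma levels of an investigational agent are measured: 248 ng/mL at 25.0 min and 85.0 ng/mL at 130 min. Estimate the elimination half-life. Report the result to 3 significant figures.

k = ln(C₁/C₂) / (t₂ − t₁) = ln(248/85.0) / (130 − 25.0)
  = 1.071 / 105.0 = 0.01020 min⁻¹
t½ = ln 2 / k = ln 2 / 0.01020 ≈ 68.0 minutes

68.0 minutes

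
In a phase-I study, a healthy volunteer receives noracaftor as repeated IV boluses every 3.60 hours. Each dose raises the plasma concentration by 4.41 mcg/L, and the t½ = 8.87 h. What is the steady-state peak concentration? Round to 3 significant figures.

18.0 mcg/L

k = ln 2 / 8.87 = 0.07815 h⁻¹
Fraction remaining after one interval: e^(−kτ) = e^(−0.07815 × 3.60) = 0.7548
R = 1 / (1 − 0.7548) = 4.078
Css,max = 4.41 × 4.078 ≈ 18.0 mcg/L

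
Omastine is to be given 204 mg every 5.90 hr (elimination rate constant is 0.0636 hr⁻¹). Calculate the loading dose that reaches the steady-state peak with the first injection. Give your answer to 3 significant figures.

Accumulation ratio R = 1 / (1 − e^(−kτ)) = 1 / (1 − e^(−0.06360×5.90)) = 1 / (1 − 0.6871) = 3.196
Loading dose = maintenance dose × R = 204 × 3.196 ≈ 652 mg

652 mg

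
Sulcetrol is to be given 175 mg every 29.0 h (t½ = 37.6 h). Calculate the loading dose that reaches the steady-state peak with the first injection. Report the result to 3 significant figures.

423 mg

k = ln 2 / 37.6 = 0.01843 h⁻¹
Accumulation ratio R = 1 / (1 − e^(−kτ)) = 1 / (1 − e^(−0.01843×29.0)) = 1 / (1 − 0.5859) = 2.415
Loading dose = maintenance dose × R = 175 × 2.415 ≈ 423 mg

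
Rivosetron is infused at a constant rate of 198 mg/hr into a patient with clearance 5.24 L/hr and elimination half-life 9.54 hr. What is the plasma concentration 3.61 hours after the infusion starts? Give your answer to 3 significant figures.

Css = rate / CL = 198 / 5.24 = 37.79 µg/mL
k = ln 2 / 9.54 = 0.07266 hr⁻¹
C(t) = Css (1 − e^(−kt)) = 37.79 × (1 − e^(−0.2623)) = 37.79 × 0.2307 ≈ 8.72 µg/mL

8.72 µg/mL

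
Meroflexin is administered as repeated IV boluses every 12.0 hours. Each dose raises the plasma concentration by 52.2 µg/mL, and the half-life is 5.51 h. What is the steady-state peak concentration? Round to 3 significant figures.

67.0 µg/mL

k = ln 2 / 5.51 = 0.1258 h⁻¹
Fraction remaining after one interval: e^(−kτ) = e^(−0.1258 × 12.0) = 0.2210
R = 1 / (1 − 0.2210) = 1.284
Css,max = 52.2 × 1.284 ≈ 67.0 µg/mL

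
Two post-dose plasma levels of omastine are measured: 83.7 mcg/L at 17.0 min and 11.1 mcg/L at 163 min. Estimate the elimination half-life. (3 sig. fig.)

k = ln(C₁/C₂) / (t₂ − t₁) = ln(83.7/11.1) / (163 − 17.0)
  = 2.020 / 146.0 = 0.01384 min⁻¹
t½ = ln 2 / k = ln 2 / 0.01384 ≈ 50.1 minutes

50.1 minutes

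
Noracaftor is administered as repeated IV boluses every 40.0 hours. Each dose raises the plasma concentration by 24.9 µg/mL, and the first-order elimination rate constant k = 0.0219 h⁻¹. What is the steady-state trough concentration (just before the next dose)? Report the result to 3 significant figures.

17.8 µg/mL

Fraction remaining after one interval: e^(−kτ) = e^(−0.02190 × 40.0) = 0.4164
R = 1 / (1 − 0.4164) = 1.714
Css,max = 24.9 × 1.714 = 42.67 µg/mL
Css,min = Css,max × e^(−kτ) = 42.67 × 0.4164 ≈ 17.8 µg/mL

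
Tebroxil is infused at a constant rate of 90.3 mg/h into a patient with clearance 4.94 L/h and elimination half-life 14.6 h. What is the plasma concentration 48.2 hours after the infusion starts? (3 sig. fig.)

Css = rate / CL = 90.3 / 4.94 = 18.28 mg/L
k = ln 2 / 14.6 = 0.04748 h⁻¹
C(t) = Css (1 − e^(−kt)) = 18.28 × (1 − e^(−2.288)) = 18.28 × 0.8986 ≈ 16.4 mg/L

16.4 mg/L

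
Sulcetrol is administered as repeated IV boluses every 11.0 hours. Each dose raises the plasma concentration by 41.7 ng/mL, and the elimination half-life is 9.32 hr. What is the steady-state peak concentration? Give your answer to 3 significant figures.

k = ln 2 / 9.32 = 0.07437 hr⁻¹
Fraction remaining after one interval: e^(−kτ) = e^(−0.07437 × 11.0) = 0.4413
R = 1 / (1 − 0.4413) = 1.790
Css,max = 41.7 × 1.790 ≈ 74.6 ng/mL

74.6 ng/mL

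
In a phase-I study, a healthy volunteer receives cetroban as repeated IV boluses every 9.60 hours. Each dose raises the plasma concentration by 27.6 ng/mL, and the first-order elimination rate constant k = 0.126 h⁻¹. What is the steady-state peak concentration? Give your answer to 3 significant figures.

39.3 ng/mL

Fraction remaining after one interval: e^(−kτ) = e^(−0.1260 × 9.60) = 0.2983
R = 1 / (1 − 0.2983) = 1.425
Css,max = 27.6 × 1.425 ≈ 39.3 ng/mL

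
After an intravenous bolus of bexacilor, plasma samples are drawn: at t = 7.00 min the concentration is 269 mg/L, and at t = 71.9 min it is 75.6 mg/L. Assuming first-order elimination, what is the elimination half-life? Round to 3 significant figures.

k = ln(C₁/C₂) / (t₂ − t₁) = ln(269/75.6) / (71.9 − 7.00)
  = 1.269 / 64.90 = 0.01956 min⁻¹
t½ = ln 2 / k = ln 2 / 0.01956 ≈ 35.4 minutes

35.4 minutes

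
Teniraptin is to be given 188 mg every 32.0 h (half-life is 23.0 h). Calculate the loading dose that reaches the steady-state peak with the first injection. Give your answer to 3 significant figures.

k = ln 2 / 23.0 = 0.03014 h⁻¹
Accumulation ratio R = 1 / (1 − e^(−kτ)) = 1 / (1 − e^(−0.03014×32.0)) = 1 / (1 − 0.3812) = 1.616
Loading dose = maintenance dose × R = 188 × 1.616 ≈ 304 mg

304 mg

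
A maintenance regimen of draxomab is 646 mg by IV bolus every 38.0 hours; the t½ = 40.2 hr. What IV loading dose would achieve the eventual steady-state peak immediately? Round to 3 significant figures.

1340 mg

k = ln 2 / 40.2 = 0.01724 hr⁻¹
Accumulation ratio R = 1 / (1 − e^(−kτ)) = 1 / (1 − e^(−0.01724×38.0)) = 1 / (1 − 0.5193) = 2.080
Loading dose = maintenance dose × R = 646 × 2.080 ≈ 1340 mg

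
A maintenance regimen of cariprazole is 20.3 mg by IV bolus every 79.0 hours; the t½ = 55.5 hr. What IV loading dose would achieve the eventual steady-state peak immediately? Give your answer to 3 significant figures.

32.4 mg

k = ln 2 / 55.5 = 0.01249 hr⁻¹
Accumulation ratio R = 1 / (1 − e^(−kτ)) = 1 / (1 − e^(−0.01249×79.0)) = 1 / (1 − 0.3728) = 1.594
Loading dose = maintenance dose × R = 20.3 × 1.594 ≈ 32.4 mg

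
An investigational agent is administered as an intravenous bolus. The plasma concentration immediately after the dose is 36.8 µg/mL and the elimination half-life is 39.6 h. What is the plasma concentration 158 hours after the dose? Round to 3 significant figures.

2.32 µg/mL

k = ln 2 / 39.6 = 0.01750 h⁻¹
158 h is 3.990 half-lives, so C = 36.8 × (1/2)^3.990 = 36.8 × 0.06294 ≈ 2.32 µg/mL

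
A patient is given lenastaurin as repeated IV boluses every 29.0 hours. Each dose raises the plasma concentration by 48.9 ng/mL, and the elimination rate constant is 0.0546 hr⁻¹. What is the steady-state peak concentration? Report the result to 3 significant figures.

61.5 ng/mL

Fraction remaining after one interval: e^(−kτ) = e^(−0.05460 × 29.0) = 0.2053
R = 1 / (1 − 0.2053) = 1.258
Css,max = 48.9 × 1.258 ≈ 61.5 ng/mL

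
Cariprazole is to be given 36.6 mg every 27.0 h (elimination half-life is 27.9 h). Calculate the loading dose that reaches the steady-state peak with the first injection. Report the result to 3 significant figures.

74.9 mg

k = ln 2 / 27.9 = 0.02484 h⁻¹
Accumulation ratio R = 1 / (1 − e^(−kτ)) = 1 / (1 − e^(−0.02484×27.0)) = 1 / (1 − 0.5113) = 2.046
Loading dose = maintenance dose × R = 36.6 × 2.046 ≈ 74.9 mg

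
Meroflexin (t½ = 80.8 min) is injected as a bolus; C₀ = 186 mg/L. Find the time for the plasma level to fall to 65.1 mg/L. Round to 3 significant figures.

k = ln 2 / 80.8 = 0.008579 min⁻¹
C(t) = C₀ e^(−kt)  ⇒  t = ln(C₀/C) / k
t = ln(186/65.1) / 0.008579 = 1.050 / 0.008579 ≈ 122 minutes

122 minutes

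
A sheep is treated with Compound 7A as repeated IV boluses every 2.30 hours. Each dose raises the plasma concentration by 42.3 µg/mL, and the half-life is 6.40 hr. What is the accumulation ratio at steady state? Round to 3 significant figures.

4.54

k = ln 2 / 6.40 = 0.1083 hr⁻¹
Fraction remaining after one interval: e^(−kτ) = e^(−0.1083 × 2.30) = 0.7795
R = 1 / (1 − 0.7795) = 1 / 0.2205 ≈ 4.54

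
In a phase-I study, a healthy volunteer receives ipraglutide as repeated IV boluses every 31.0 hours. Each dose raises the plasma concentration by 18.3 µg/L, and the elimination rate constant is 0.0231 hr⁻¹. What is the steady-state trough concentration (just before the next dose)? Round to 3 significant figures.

Fraction remaining after one interval: e^(−kτ) = e^(−0.02310 × 31.0) = 0.4887
R = 1 / (1 − 0.4887) = 1.956
Css,max = 18.3 × 1.956 = 35.79 µg/L
Css,min = Css,max × e^(−kτ) = 35.79 × 0.4887 ≈ 17.5 µg/L

17.5 µg/L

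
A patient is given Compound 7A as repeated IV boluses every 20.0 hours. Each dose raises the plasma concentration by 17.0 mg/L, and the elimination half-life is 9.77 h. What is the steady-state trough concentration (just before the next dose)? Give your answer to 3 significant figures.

k = ln 2 / 9.77 = 0.07095 h⁻¹
Fraction remaining after one interval: e^(−kτ) = e^(−0.07095 × 20.0) = 0.2420
R = 1 / (1 − 0.2420) = 1.319
Css,max = 17.0 × 1.319 = 22.43 mg/L
Css,min = Css,max × e^(−kτ) = 22.43 × 0.2420 ≈ 5.43 mg/L

5.43 mg/L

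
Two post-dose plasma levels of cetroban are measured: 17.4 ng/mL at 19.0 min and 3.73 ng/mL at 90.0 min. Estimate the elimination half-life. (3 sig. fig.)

k = ln(C₁/C₂) / (t₂ − t₁) = ln(17.4/3.73) / (90.0 − 19.0)
  = 1.540 / 71.00 = 0.02169 min⁻¹
t½ = ln 2 / k = ln 2 / 0.02169 ≈ 32.0 minutes

32.0 minutes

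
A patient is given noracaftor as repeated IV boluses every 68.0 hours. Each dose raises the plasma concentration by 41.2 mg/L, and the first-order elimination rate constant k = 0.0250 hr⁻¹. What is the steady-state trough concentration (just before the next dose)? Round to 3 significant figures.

Fraction remaining after one interval: e^(−kτ) = e^(−0.02500 × 68.0) = 0.1827
R = 1 / (1 − 0.1827) = 1.224
Css,max = 41.2 × 1.224 = 50.41 mg/L
Css,min = Css,max × e^(−kτ) = 50.41 × 0.1827 ≈ 9.21 mg/L

9.21 mg/L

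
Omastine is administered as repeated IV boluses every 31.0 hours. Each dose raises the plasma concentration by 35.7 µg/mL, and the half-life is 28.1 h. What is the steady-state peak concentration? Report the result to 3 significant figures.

66.8 µg/mL

k = ln 2 / 28.1 = 0.02467 h⁻¹
Fraction remaining after one interval: e^(−kτ) = e^(−0.02467 × 31.0) = 0.4655
R = 1 / (1 − 0.4655) = 1.871
Css,max = 35.7 × 1.871 ≈ 66.8 µg/mL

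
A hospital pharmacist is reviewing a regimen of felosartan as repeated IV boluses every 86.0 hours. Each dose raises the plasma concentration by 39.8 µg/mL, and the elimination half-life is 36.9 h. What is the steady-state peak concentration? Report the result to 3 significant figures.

k = ln 2 / 36.9 = 0.01878 h⁻¹
Fraction remaining after one interval: e^(−kτ) = e^(−0.01878 × 86.0) = 0.1988
R = 1 / (1 − 0.1988) = 1.248
Css,max = 39.8 × 1.248 ≈ 49.7 µg/mL

49.7 µg/mL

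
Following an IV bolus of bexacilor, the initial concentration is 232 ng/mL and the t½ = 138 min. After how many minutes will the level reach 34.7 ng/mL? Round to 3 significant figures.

378 minutes

k = ln 2 / 138 = 0.005023 min⁻¹
C(t) = C₀ e^(−kt)  ⇒  t = ln(C₀/C) / k
t = ln(232/34.7) / 0.005023 = 1.900 / 0.005023 ≈ 378 minutes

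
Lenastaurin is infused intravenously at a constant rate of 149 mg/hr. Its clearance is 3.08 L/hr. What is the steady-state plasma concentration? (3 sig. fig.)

48.4 mg/L

Css = infusion rate / CL = 149 / 3.08 ≈ 48.4 mg/L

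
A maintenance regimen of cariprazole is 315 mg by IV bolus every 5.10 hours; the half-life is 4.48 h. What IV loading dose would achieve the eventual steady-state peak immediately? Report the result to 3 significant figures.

577 mg

k = ln 2 / 4.48 = 0.1547 h⁻¹
Accumulation ratio R = 1 / (1 − e^(−kτ)) = 1 / (1 − e^(−0.1547×5.10)) = 1 / (1 − 0.4543) = 1.832
Loading dose = maintenance dose × R = 315 × 1.832 ≈ 577 mg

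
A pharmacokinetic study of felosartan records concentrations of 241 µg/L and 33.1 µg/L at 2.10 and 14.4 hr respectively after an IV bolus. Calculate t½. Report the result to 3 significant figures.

4.29 hours

k = ln(C₁/C₂) / (t₂ − t₁) = ln(241/33.1) / (14.4 − 2.10)
  = 1.985 / 12.30 = 0.1614 hr⁻¹
t½ = ln 2 / k = ln 2 / 0.1614 ≈ 4.29 hours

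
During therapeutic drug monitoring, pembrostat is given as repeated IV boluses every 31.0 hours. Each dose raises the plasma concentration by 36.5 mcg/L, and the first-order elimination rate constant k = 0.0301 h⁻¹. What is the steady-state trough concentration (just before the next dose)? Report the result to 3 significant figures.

Fraction remaining after one interval: e^(−kτ) = e^(−0.03010 × 31.0) = 0.3933
R = 1 / (1 − 0.3933) = 1.648
Css,max = 36.5 × 1.648 = 60.16 mcg/L
Css,min = Css,max × e^(−kτ) = 60.16 × 0.3933 ≈ 23.7 mcg/L

23.7 mcg/L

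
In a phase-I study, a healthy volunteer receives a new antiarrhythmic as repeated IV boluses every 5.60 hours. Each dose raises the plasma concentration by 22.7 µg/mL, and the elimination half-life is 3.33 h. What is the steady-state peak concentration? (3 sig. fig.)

33.0 µg/mL

k = ln 2 / 3.33 = 0.2082 h⁻¹
Fraction remaining after one interval: e^(−kτ) = e^(−0.2082 × 5.60) = 0.3117
R = 1 / (1 − 0.3117) = 1.453
Css,max = 22.7 × 1.453 ≈ 33.0 µg/mL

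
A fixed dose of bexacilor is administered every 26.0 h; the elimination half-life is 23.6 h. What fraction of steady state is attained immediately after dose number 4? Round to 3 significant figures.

k = ln 2 / 23.6 = 0.02937 h⁻¹
f_n = 1 − e^(−nkτ) = 1 − e^(−4 × 0.02937 × 26.0) = 1 − e^(−3.055) = 1 − 0.04714 ≈ 0.953

0.953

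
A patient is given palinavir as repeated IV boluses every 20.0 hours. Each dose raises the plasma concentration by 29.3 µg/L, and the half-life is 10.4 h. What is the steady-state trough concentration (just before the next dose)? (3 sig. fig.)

k = ln 2 / 10.4 = 0.06665 h⁻¹
Fraction remaining after one interval: e^(−kτ) = e^(−0.06665 × 20.0) = 0.2637
R = 1 / (1 − 0.2637) = 1.358
Css,max = 29.3 × 1.358 = 39.79 µg/L
Css,min = Css,max × e^(−kτ) = 39.79 × 0.2637 ≈ 10.5 µg/L

10.5 µg/L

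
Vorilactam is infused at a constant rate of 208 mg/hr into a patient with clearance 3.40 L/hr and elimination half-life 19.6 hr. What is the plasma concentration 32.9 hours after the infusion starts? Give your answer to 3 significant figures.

Css = rate / CL = 208 / 3.40 = 61.18 µg/mL
k = ln 2 / 19.6 = 0.03536 hr⁻¹
C(t) = Css (1 − e^(−kt)) = 61.18 × (1 − e^(−1.163)) = 61.18 × 0.6876 ≈ 42.1 µg/mL

42.1 µg/mL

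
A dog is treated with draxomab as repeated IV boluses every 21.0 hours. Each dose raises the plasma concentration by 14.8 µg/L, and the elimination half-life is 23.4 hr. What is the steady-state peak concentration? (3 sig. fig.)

k = ln 2 / 23.4 = 0.02962 hr⁻¹
Fraction remaining after one interval: e^(−kτ) = e^(−0.02962 × 21.0) = 0.5368
R = 1 / (1 − 0.5368) = 2.159
Css,max = 14.8 × 2.159 ≈ 32.0 µg/L

32.0 µg/L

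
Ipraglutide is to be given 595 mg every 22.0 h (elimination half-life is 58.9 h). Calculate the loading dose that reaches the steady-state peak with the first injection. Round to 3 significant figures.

k = ln 2 / 58.9 = 0.01177 h⁻¹
Accumulation ratio R = 1 / (1 − e^(−kτ)) = 1 / (1 − e^(−0.01177×22.0)) = 1 / (1 − 0.7719) = 4.384
Loading dose = maintenance dose × R = 595 × 4.384 ≈ 2610 mg

2610 mg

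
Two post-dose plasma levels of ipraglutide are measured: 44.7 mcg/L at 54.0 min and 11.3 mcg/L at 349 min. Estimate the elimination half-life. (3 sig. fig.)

149 minutes

k = ln(C₁/C₂) / (t₂ − t₁) = ln(44.7/11.3) / (349 − 54.0)
  = 1.375 / 295.0 = 0.004662 min⁻¹
t½ = ln 2 / k = ln 2 / 0.004662 ≈ 149 minutes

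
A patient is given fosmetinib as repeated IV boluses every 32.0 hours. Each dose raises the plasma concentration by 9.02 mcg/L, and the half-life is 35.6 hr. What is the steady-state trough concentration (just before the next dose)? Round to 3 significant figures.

10.4 mcg/L

k = ln 2 / 35.6 = 0.01947 hr⁻¹
Fraction remaining after one interval: e^(−kτ) = e^(−0.01947 × 32.0) = 0.5363
R = 1 / (1 − 0.5363) = 2.157
Css,max = 9.02 × 2.157 = 19.45 mcg/L
Css,min = Css,max × e^(−kτ) = 19.45 × 0.5363 ≈ 10.4 mcg/L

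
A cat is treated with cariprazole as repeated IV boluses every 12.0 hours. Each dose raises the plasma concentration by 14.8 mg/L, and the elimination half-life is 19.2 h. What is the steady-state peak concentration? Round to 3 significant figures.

42.1 mg/L

k = ln 2 / 19.2 = 0.03610 h⁻¹
Fraction remaining after one interval: e^(−kτ) = e^(−0.03610 × 12.0) = 0.6484
R = 1 / (1 − 0.6484) = 2.844
Css,max = 14.8 × 2.844 ≈ 42.1 mg/L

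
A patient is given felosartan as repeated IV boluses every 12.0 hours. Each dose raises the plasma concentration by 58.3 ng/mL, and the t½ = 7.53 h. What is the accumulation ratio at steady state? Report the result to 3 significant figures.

k = ln 2 / 7.53 = 0.09205 h⁻¹
Fraction remaining after one interval: e^(−kτ) = e^(−0.09205 × 12.0) = 0.3313
R = 1 / (1 − 0.3313) = 1 / 0.6687 ≈ 1.50

1.50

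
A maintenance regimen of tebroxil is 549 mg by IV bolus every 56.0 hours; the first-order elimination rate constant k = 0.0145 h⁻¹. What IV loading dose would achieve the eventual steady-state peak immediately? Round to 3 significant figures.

Accumulation ratio R = 1 / (1 − e^(−kτ)) = 1 / (1 − e^(−0.01450×56.0)) = 1 / (1 − 0.4440) = 1.798
Loading dose = maintenance dose × R = 549 × 1.798 ≈ 987 mg

987 mg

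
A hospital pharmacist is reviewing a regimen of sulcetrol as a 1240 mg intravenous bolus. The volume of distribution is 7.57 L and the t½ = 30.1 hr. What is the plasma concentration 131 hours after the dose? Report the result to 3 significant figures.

C₀ = dose / V = 1240 / 7.57 = 163.8 µg/mL
k = ln 2 / 30.1 = 0.02303 hr⁻¹
C(t) = C₀ e^(−kt) = 163.8 × e^(−0.02303 × 131) = 163.8 × e^(−3.017) = 163.8 × 0.04896 ≈ 8.02 µg/mL

8.02 µg/mL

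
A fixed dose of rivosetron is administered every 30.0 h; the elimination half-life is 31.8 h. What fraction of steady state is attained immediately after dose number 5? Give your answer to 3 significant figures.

k = ln 2 / 31.8 = 0.02180 h⁻¹
f_n = 1 − e^(−nkτ) = 1 − e^(−5 × 0.02180 × 30.0) = 1 − e^(−3.270) = 1 − 0.03802 ≈ 0.962

0.962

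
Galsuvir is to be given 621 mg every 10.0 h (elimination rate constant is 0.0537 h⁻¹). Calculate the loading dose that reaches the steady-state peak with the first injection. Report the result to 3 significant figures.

1490 mg

Accumulation ratio R = 1 / (1 − e^(−kτ)) = 1 / (1 − e^(−0.05370×10.0)) = 1 / (1 − 0.5845) = 2.407
Loading dose = maintenance dose × R = 621 × 2.407 ≈ 1490 mg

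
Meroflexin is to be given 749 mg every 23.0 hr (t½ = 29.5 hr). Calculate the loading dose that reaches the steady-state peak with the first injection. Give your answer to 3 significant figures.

k = ln 2 / 29.5 = 0.02350 hr⁻¹
Accumulation ratio R = 1 / (1 − e^(−kτ)) = 1 / (1 − e^(−0.02350×23.0)) = 1 / (1 − 0.5825) = 2.395
Loading dose = maintenance dose × R = 749 × 2.395 ≈ 1790 mg

1790 mg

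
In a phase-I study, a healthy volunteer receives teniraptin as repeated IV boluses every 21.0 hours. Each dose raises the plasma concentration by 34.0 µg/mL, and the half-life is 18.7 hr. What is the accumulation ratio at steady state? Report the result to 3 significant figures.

1.85

k = ln 2 / 18.7 = 0.03707 hr⁻¹
Fraction remaining after one interval: e^(−kτ) = e^(−0.03707 × 21.0) = 0.4591
R = 1 / (1 − 0.4591) = 1 / 0.5409 ≈ 1.85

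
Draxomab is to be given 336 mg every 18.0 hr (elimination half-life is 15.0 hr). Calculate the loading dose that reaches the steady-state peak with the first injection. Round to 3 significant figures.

595 mg

k = ln 2 / 15.0 = 0.04621 hr⁻¹
Accumulation ratio R = 1 / (1 − e^(−kτ)) = 1 / (1 − e^(−0.04621×18.0)) = 1 / (1 − 0.4353) = 1.771
Loading dose = maintenance dose × R = 336 × 1.771 ≈ 595 mg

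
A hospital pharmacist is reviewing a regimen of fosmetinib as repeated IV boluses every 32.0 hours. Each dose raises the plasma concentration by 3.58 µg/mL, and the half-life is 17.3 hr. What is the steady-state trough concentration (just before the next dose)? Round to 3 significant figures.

k = ln 2 / 17.3 = 0.04007 hr⁻¹
Fraction remaining after one interval: e^(−kτ) = e^(−0.04007 × 32.0) = 0.2774
R = 1 / (1 − 0.2774) = 1.384
Css,max = 3.58 × 1.384 = 4.955 µg/mL
Css,min = Css,max × e^(−kτ) = 4.955 × 0.2774 ≈ 1.37 µg/mL

1.37 µg/mL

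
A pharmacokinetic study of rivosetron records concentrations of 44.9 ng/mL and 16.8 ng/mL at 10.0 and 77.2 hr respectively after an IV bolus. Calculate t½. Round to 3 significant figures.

47.4 hours

k = ln(C₁/C₂) / (t₂ − t₁) = ln(44.9/16.8) / (77.2 − 10.0)
  = 0.9831 / 67.20 = 0.01463 hr⁻¹
t½ = ln 2 / k = ln 2 / 0.01463 ≈ 47.4 hours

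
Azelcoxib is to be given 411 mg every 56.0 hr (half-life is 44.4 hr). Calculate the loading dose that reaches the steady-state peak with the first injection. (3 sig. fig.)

k = ln 2 / 44.4 = 0.01561 hr⁻¹
Accumulation ratio R = 1 / (1 − e^(−kτ)) = 1 / (1 − e^(−0.01561×56.0)) = 1 / (1 − 0.4172) = 1.716
Loading dose = maintenance dose × R = 411 × 1.716 ≈ 705 mg

705 mg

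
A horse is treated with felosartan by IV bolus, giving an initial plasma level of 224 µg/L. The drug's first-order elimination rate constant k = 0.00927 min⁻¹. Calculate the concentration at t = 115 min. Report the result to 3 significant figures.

C(t) = C₀ e^(−kt) = 224 × e^(−0.009270 × 115) = 224 × e^(−1.066) = 224 × 0.3444 ≈ 77.1 µg/L

77.1 µg/L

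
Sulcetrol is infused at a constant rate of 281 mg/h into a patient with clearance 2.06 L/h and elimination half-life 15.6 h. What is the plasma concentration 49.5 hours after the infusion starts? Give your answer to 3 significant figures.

Css = rate / CL = 281 / 2.06 = 136.4 µg/mL
k = ln 2 / 15.6 = 0.04443 h⁻¹
C(t) = Css (1 − e^(−kt)) = 136.4 × (1 − e^(−2.199)) = 136.4 × 0.8891 ≈ 121 µg/mL

121 µg/mL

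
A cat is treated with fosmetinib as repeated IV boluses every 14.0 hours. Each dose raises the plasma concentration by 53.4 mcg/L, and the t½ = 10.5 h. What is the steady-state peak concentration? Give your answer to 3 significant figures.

k = ln 2 / 10.5 = 0.06601 h⁻¹
Fraction remaining after one interval: e^(−kτ) = e^(−0.06601 × 14.0) = 0.3969
R = 1 / (1 − 0.3969) = 1.658
Css,max = 53.4 × 1.658 ≈ 88.5 mcg/L

88.5 mcg/L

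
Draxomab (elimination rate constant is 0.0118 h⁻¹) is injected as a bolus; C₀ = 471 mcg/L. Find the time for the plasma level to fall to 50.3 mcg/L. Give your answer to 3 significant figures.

190 hours

C(t) = C₀ e^(−kt)  ⇒  t = ln(C₀/C) / k
t = ln(471/50.3) / 0.01180 = 2.237 / 0.01180 ≈ 190 hours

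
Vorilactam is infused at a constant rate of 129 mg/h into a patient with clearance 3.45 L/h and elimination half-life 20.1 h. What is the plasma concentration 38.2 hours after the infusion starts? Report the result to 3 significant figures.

27.4 mg/L

Css = rate / CL = 129 / 3.45 = 37.39 mg/L
k = ln 2 / 20.1 = 0.03448 h⁻¹
C(t) = Css (1 − e^(−kt)) = 37.39 × (1 − e^(−1.317)) = 37.39 × 0.7321 ≈ 27.4 mg/L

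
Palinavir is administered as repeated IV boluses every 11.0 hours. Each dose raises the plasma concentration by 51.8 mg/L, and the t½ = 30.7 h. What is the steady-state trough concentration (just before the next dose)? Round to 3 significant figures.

184 mg/L

k = ln 2 / 30.7 = 0.02258 h⁻¹
Fraction remaining after one interval: e^(−kτ) = e^(−0.02258 × 11.0) = 0.7801
R = 1 / (1 − 0.7801) = 4.547
Css,max = 51.8 × 4.547 = 235.5 mg/L
Css,min = Css,max × e^(−kτ) = 235.5 × 0.7801 ≈ 184 mg/L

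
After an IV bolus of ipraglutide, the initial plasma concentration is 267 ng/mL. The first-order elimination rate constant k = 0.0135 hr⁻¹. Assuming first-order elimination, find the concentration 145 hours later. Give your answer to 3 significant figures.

C(t) = C₀ e^(−kt) = 267 × e^(−0.01350 × 145) = 267 × e^(−1.958) = 267 × 0.1412 ≈ 37.7 ng/mL

37.7 ng/mL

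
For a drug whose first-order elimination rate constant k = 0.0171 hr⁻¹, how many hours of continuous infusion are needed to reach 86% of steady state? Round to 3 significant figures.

115 hours

f = 1 − e^(−kt)  ⇒  t = −ln(1 − f) / k
t = −ln(1 − 0.86) / 0.01710 = 1.966 / 0.01710 ≈ 115 hours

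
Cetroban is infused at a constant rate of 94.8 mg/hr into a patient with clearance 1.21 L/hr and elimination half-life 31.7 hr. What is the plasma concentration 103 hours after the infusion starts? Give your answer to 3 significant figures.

70.1 µg/mL

Css = rate / CL = 94.8 / 1.21 = 78.35 µg/mL
k = ln 2 / 31.7 = 0.02187 hr⁻¹
C(t) = Css (1 − e^(−kt)) = 78.35 × (1 − e^(−2.252)) = 78.35 × 0.8948 ≈ 70.1 µg/mL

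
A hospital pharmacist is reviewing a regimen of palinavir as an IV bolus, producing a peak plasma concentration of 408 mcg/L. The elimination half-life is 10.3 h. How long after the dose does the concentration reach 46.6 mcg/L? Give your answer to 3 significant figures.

k = ln 2 / 10.3 = 0.06730 h⁻¹
C(t) = C₀ e^(−kt)  ⇒  t = ln(C₀/C) / k
t = ln(408/46.6) / 0.06730 = 2.170 / 0.06730 ≈ 32.2 hours

32.2 hours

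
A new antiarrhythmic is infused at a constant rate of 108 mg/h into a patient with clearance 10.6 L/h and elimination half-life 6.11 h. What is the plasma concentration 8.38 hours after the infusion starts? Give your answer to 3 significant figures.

6.25 µg/mL

Css = rate / CL = 108 / 10.6 = 10.19 µg/mL
k = ln 2 / 6.11 = 0.1134 h⁻¹
C(t) = Css (1 − e^(−kt)) = 10.19 × (1 − e^(−0.9507)) = 10.19 × 0.6135 ≈ 6.25 µg/mL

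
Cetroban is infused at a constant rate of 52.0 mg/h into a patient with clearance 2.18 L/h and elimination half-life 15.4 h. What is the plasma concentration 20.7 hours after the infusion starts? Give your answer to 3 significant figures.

Css = rate / CL = 52.0 / 2.18 = 23.85 mg/L
k = ln 2 / 15.4 = 0.04501 h⁻¹
C(t) = Css (1 − e^(−kt)) = 23.85 × (1 − e^(−0.9317)) = 23.85 × 0.6061 ≈ 14.5 mg/L

14.5 mg/L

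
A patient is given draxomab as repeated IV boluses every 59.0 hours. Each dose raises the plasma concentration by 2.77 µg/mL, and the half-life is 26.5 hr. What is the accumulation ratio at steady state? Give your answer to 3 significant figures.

k = ln 2 / 26.5 = 0.02616 hr⁻¹
Fraction remaining after one interval: e^(−kτ) = e^(−0.02616 × 59.0) = 0.2137
R = 1 / (1 − 0.2137) = 1 / 0.7863 ≈ 1.27

1.27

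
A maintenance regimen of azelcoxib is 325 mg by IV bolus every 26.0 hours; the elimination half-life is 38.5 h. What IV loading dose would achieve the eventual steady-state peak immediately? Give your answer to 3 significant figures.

869 mg

k = ln 2 / 38.5 = 0.01800 h⁻¹
Accumulation ratio R = 1 / (1 − e^(−kτ)) = 1 / (1 − e^(−0.01800×26.0)) = 1 / (1 − 0.6262) = 2.675
Loading dose = maintenance dose × R = 325 × 2.675 ≈ 869 mg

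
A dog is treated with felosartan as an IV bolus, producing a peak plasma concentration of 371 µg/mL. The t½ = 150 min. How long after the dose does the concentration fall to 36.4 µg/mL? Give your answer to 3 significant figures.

502 minutes

k = ln 2 / 150 = 0.004621 min⁻¹
C(t) = C₀ e^(−kt)  ⇒  t = ln(C₀/C) / k
t = ln(371/36.4) / 0.004621 = 2.322 / 0.004621 ≈ 502 minutes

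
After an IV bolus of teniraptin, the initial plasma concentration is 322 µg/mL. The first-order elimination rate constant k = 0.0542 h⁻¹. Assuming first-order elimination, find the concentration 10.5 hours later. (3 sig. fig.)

182 µg/mL

C(t) = C₀ e^(−kt) = 322 × e^(−0.05420 × 10.5) = 322 × e^(−0.5691) = 322 × 0.5660 ≈ 182 µg/mL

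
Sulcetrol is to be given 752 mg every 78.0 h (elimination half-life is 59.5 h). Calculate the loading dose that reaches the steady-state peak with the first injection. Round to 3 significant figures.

1260 mg

k = ln 2 / 59.5 = 0.01165 h⁻¹
Accumulation ratio R = 1 / (1 − e^(−kτ)) = 1 / (1 − e^(−0.01165×78.0)) = 1 / (1 − 0.4031) = 1.675
Loading dose = maintenance dose × R = 752 × 1.675 ≈ 1260 mg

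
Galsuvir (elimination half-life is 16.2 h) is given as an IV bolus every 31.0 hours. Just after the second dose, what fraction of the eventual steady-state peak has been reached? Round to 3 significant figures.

k = ln 2 / 16.2 = 0.04279 h⁻¹
f_n = 1 − e^(−nkτ) = 1 − e^(−2 × 0.04279 × 31.0) = 1 − e^(−2.653) = 1 − 0.07045 ≈ 0.930

0.930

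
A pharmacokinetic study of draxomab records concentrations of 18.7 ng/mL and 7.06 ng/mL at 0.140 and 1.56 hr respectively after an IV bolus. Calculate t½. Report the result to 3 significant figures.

k = ln(C₁/C₂) / (t₂ − t₁) = ln(18.7/7.06) / (1.56 − 0.140)
  = 0.9741 / 1.420 = 0.6860 hr⁻¹
t½ = ln 2 / k = ln 2 / 0.6860 ≈ 1.01 hours

1.01 hours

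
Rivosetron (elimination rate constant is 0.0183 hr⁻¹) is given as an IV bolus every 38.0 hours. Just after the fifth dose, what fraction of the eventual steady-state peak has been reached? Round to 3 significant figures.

f_n = 1 − e^(−nkτ) = 1 − e^(−5 × 0.01830 × 38.0) = 1 − e^(−3.477) = 1 − 0.03090 ≈ 0.969

0.969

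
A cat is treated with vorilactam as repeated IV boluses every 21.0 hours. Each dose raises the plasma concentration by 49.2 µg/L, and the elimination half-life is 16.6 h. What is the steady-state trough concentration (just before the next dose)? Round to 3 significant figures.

k = ln 2 / 16.6 = 0.04176 h⁻¹
Fraction remaining after one interval: e^(−kτ) = e^(−0.04176 × 21.0) = 0.4161
R = 1 / (1 − 0.4161) = 1.713
Css,max = 49.2 × 1.713 = 84.26 µg/L
Css,min = Css,max × e^(−kτ) = 84.26 × 0.4161 ≈ 35.1 µg/L

35.1 µg/L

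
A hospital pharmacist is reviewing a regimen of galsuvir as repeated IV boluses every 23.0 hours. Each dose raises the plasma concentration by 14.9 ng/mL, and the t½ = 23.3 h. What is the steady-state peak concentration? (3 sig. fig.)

30.1 ng/mL

k = ln 2 / 23.3 = 0.02975 h⁻¹
Fraction remaining after one interval: e^(−kτ) = e^(−0.02975 × 23.0) = 0.5045
R = 1 / (1 − 0.5045) = 2.018
Css,max = 14.9 × 2.018 ≈ 30.1 ng/mL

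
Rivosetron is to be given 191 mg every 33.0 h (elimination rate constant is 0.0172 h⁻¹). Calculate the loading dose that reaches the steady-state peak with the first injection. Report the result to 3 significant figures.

Accumulation ratio R = 1 / (1 − e^(−kτ)) = 1 / (1 − e^(−0.01720×33.0)) = 1 / (1 − 0.5669) = 2.309
Loading dose = maintenance dose × R = 191 × 2.309 ≈ 441 mg

441 mg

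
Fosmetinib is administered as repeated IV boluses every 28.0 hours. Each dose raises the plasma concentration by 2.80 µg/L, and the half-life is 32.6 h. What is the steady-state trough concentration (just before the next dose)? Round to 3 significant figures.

3.44 µg/L

k = ln 2 / 32.6 = 0.02126 h⁻¹
Fraction remaining after one interval: e^(−kτ) = e^(−0.02126 × 28.0) = 0.5514
R = 1 / (1 − 0.5514) = 2.229
Css,max = 2.80 × 2.229 = 6.241 µg/L
Css,min = Css,max × e^(−kτ) = 6.241 × 0.5514 ≈ 3.44 µg/L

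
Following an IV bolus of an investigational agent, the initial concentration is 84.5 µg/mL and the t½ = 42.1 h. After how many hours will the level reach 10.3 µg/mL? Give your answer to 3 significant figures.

128 hours

k = ln 2 / 42.1 = 0.01646 h⁻¹
C(t) = C₀ e^(−kt)  ⇒  t = ln(C₀/C) / k
t = ln(84.5/10.3) / 0.01646 = 2.105 / 0.01646 ≈ 128 hours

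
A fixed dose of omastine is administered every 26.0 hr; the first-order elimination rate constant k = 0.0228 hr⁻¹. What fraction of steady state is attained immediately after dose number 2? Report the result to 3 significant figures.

0.694

f_n = 1 − e^(−nkτ) = 1 − e^(−2 × 0.02280 × 26.0) = 1 − e^(−1.186) = 1 − 0.3056 ≈ 0.694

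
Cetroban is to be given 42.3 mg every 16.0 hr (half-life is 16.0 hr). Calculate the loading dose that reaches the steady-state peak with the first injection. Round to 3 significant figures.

k = ln 2 / 16.0 = 0.04332 hr⁻¹
Accumulation ratio R = 1 / (1 − e^(−kτ)) = 1 / (1 − e^(−0.04332×16.0)) = 1 / (1 − 0.5000) = 2.000
Loading dose = maintenance dose × R = 42.3 × 2.000 ≈ 84.6 mg

84.6 mg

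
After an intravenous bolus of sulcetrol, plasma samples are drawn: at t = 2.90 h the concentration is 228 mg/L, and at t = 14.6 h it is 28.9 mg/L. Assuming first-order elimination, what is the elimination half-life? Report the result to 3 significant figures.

3.93 hours

k = ln(C₁/C₂) / (t₂ − t₁) = ln(228/28.9) / (14.6 − 2.90)
  = 2.066 / 11.70 = 0.1765 h⁻¹
t½ = ln 2 / k = ln 2 / 0.1765 ≈ 3.93 hours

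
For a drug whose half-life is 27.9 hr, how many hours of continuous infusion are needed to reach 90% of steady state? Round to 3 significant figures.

k = ln 2 / 27.9 = 0.02484 hr⁻¹
f = 1 − e^(−kt)  ⇒  t = −ln(1 − f) / k
t = −ln(1 − 0.9) / 0.02484 = 2.303 / 0.02484 ≈ 92.7 hours

92.7 hours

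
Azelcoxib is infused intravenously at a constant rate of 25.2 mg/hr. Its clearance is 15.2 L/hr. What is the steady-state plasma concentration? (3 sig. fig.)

Css = infusion rate / CL = 25.2 / 15.2 ≈ 1.66 µg/mL

1.66 µg/mL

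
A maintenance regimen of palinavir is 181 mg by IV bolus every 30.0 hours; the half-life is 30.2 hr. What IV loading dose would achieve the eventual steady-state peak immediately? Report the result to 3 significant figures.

k = ln 2 / 30.2 = 0.02295 hr⁻¹
Accumulation ratio R = 1 / (1 − e^(−kτ)) = 1 / (1 − e^(−0.02295×30.0)) = 1 / (1 − 0.5023) = 2.009
Loading dose = maintenance dose × R = 181 × 2.009 ≈ 364 mg

364 mg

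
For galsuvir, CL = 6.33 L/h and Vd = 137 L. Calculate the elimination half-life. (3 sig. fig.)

k = CL / V = 6.33 / 137 = 0.04620 h⁻¹
t½ = ln 2 / k = ln 2 / 0.04620 ≈ 15.0 hours

15.0 hours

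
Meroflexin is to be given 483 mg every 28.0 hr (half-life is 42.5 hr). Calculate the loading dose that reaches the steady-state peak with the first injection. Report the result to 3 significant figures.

1320 mg

k = ln 2 / 42.5 = 0.01631 hr⁻¹
Accumulation ratio R = 1 / (1 − e^(−kτ)) = 1 / (1 − e^(−0.01631×28.0)) = 1 / (1 − 0.6334) = 2.728
Loading dose = maintenance dose × R = 483 × 2.728 ≈ 1320 mg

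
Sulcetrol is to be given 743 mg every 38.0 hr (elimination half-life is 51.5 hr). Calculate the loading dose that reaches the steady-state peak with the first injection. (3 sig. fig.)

1860 mg

k = ln 2 / 51.5 = 0.01346 hr⁻¹
Accumulation ratio R = 1 / (1 − e^(−kτ)) = 1 / (1 − e^(−0.01346×38.0)) = 1 / (1 − 0.5996) = 2.498
Loading dose = maintenance dose × R = 743 × 2.498 ≈ 1860 mg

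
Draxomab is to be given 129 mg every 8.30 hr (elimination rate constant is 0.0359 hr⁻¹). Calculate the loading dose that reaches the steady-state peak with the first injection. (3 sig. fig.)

501 mg

Accumulation ratio R = 1 / (1 − e^(−kτ)) = 1 / (1 − e^(−0.03590×8.30)) = 1 / (1 − 0.7423) = 3.881
Loading dose = maintenance dose × R = 129 × 3.881 ≈ 501 mg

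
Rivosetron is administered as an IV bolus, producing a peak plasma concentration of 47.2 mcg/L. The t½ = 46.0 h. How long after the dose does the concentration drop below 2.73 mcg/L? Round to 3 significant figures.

189 hours

k = ln 2 / 46.0 = 0.01507 h⁻¹
C(t) = C₀ e^(−kt)  ⇒  t = ln(C₀/C) / k
t = ln(47.2/2.73) / 0.01507 = 2.850 / 0.01507 ≈ 189 hours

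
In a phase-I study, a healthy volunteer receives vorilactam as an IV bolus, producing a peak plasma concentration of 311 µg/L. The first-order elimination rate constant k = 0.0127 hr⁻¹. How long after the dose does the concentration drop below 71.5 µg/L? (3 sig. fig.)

116 hours

C(t) = C₀ e^(−kt)  ⇒  t = ln(C₀/C) / k
t = ln(311/71.5) / 0.01270 = 1.470 / 0.01270 ≈ 116 hours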